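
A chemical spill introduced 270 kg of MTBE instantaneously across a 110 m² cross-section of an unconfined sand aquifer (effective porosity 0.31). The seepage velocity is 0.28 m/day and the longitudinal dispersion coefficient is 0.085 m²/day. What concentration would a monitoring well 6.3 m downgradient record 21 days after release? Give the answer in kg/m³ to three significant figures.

For an instantaneous plane source, C(x,t) = M/(n_e·A·√(4πDt)) · exp(−(x−vt)²/(4Dt)), with n_e·A the pore (flow) area.
Plume center vt = 0.28 × 21 = 5.88 m, so the well at 6.3 m is 0.42 m downgradient of the peak.
√(4πDt) = 4.736 m, giving peak height M/(n_e·A·√(4πDt)) = 270/(0.31 × 110 × 4.736) = 1.672 kg/m³.
(x−vt)²/(4Dt) = (0.42)²/(4 × 0.085 × 21) = 0.02471; exp(−0.02471) = 0.9756.
C = 1.672 × 0.9756 = 1.63 kg/m³.

1.63 kg/m³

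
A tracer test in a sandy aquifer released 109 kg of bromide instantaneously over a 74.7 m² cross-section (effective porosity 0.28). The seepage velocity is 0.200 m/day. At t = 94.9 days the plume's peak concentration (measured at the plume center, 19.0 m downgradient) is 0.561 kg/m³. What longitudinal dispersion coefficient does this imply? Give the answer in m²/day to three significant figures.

0.0724 m²/day

At the plume center C_max = M/(n_e·A·√(4πDt)), so D = M²/(4πt·(n_e·A·C_max)²).
n_e·A·C_max = 0.28 × 74.7 × 0.561 = 11.73 kg/m.
D = 109²/(4π × 94.9 × 11.73²) = 0.0724 m²/day.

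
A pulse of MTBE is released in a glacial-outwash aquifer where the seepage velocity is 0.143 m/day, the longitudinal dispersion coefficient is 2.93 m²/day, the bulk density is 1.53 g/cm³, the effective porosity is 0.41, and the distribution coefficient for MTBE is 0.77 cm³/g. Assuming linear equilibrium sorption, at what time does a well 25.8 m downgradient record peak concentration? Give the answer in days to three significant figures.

Retardation factor R = 1 + ρ_b·K_d/n = 1 + 1.53 × 0.77/0.41 = 3.873.
Sorption retards both mechanisms: v_R = v/R = 0.03692 m/day, D_R = D/R = 0.7565 m²/day.
Peak time from v_R²t² + 2D_R t − x² = 0: t = (√(D_R² + v_R²x²) − D_R)/v_R².
√(D_R² + v_R²x²) = √(0.7565² + 0.03692² × 25.8²) = 1.216; v_R² = 0.001363.
t = (1.216 − 0.7565)/0.001363 = 337 days.

337 days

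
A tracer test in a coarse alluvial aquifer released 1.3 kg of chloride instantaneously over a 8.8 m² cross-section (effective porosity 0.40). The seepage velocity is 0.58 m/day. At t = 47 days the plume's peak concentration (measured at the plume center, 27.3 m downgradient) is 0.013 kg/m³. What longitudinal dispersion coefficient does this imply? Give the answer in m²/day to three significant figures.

At the plume center C_max = M/(n_e·A·√(4πDt)), so D = M²/(4πt·(n_e·A·C_max)²).
n_e·A·C_max = 0.40 × 8.8 × 0.013 = 0.04576 kg/m.
D = 1.3²/(4π × 47 × 0.04576²) = 1.37 m²/day.

1.37 m²/day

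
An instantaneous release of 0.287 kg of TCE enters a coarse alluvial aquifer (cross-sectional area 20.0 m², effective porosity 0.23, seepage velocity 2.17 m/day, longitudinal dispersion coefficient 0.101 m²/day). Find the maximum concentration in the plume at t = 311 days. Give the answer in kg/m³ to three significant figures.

The peak of an instantaneous 1D plume sits at x = vt; there the Gaussian factor is 1 and C_max = M/(n_e·A·√(4πDt)), where n_e·A is the pore area the mass is dissolved in.
√(4πDt) = √(4π × 0.101 × 311) = 19.87 m, so C_max = 0.287/(0.23 × 20.0 × 19.87) = 0.00314 kg/m³.

0.00314 kg/m³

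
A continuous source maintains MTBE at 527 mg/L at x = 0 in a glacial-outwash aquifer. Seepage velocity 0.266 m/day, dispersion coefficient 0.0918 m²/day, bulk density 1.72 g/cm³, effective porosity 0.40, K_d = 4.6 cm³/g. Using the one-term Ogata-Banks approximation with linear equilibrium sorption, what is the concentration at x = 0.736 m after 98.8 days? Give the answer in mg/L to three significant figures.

376 mg/L

Retardation factor R = 1 + ρ_b·K_d/n = 1 + 1.72 × 4.6/0.40 = 20.78.
Sorption retards both mechanisms: v_R = v/R = 0.01280 m/day, D_R = D/R = 0.004418 m²/day.
v_R·t = 0.01280 × 98.8 = 1.26464 m; 2√(D_R t) = 1.321 m; argument = (0.736 − 1.26464)/1.321 = -0.4002.
C = C₀ × ½·erfc(-0.4002) = 527 × 0.7143 = 376 mg/L.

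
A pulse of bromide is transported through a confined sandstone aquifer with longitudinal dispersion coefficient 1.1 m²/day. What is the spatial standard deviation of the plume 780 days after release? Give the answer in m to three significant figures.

Dispersive spreading gives a Gaussian with σ² = 2Dt; advection only shifts the center.
σ = √(2 × 1.1 × 780) = 41.4 m.

41.4 m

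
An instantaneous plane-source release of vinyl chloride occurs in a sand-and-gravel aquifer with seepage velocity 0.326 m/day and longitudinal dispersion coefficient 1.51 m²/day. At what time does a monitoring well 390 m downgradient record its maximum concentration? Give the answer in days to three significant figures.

For the 1D instantaneous-source solution, setting ∂C/∂t = 0 at fixed x gives v²t² + 2Dt − x² = 0, so t = (√(D² + v²x²) − D)/v².
√(D² + v²x²) = √(1.51² + 0.326² × 390²) = 127.1; v² = 0.106276.
t = (127.1 − 1.51)/0.106276 = 1180 days (vs. the pure-advection estimate x/v = 1200 d).

1180 days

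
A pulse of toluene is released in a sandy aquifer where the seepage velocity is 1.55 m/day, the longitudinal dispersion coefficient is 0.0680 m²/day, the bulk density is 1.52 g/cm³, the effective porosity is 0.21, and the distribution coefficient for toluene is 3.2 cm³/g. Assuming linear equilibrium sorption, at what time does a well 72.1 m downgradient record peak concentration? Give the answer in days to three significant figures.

Retardation factor R = 1 + ρ_b·K_d/n = 1 + 1.52 × 3.2/0.21 = 24.16.
Sorption retards both mechanisms: v_R = v/R = 0.06416 m/day, D_R = D/R = 0.002815 m²/day.
Peak time from v_R²t² + 2D_R t − x² = 0: t = (√(D_R² + v_R²x²) − D_R)/v_R².
√(D_R² + v_R²x²) = √(0.002815² + 0.06416² × 72.1²) = 4.626; v_R² = 0.004117.
t = (4.626 − 0.002815)/0.004117 = 1120 days.

1120 days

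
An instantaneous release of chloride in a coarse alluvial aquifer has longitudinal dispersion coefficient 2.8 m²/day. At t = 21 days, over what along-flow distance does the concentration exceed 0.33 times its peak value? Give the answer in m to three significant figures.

32.3 m

The plume is Gaussian with σ = √(2Dt) = √(2 × 2.8 × 21) = 10.84 m.
C/C_peak = exp(−Δx²/(2σ²)) = 0.33 ⇒ Δx = σ·√(−2 ln 0.33) = 10.84 × 1.489 = 16.14 m.
Width = 2Δx = 32.3 m.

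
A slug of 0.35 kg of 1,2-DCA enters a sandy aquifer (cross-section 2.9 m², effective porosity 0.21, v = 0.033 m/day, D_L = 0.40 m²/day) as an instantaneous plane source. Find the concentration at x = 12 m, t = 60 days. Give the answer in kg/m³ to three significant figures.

For an instantaneous plane source, C(x,t) = M/(n_e·A·√(4πDt)) · exp(−(x−vt)²/(4Dt)), with n_e·A the pore (flow) area.
Plume center vt = 0.033 × 60 = 1.98 m, so the well at 12 m is 10.02 m downgradient of the peak.
√(4πDt) = 17.37 m, giving peak height M/(n_e·A·√(4πDt)) = 0.35/(0.21 × 2.9 × 17.37) = 0.03309 kg/m³.
(x−vt)²/(4Dt) = (10.02)²/(4 × 0.40 × 60) = 1.046; exp(−1.046) = 0.3513.
C = 0.03309 × 0.3513 = 0.0116 kg/m³.

0.0116 kg/m³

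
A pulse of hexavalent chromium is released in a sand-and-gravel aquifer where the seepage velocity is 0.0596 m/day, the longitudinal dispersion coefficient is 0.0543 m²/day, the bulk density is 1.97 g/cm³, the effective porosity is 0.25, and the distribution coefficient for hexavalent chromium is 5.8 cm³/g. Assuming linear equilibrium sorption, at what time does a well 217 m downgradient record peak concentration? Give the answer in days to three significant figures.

169000 days

Retardation factor R = 1 + ρ_b·K_d/n = 1 + 1.97 × 5.8/0.25 = 46.70.
Sorption retards both mechanisms: v_R = v/R = 0.001276 m/day, D_R = D/R = 0.001163 m²/day.
Peak time from v_R²t² + 2D_R t − x² = 0: t = (√(D_R² + v_R²x²) − D_R)/v_R².
√(D_R² + v_R²x²) = √(0.001163² + 0.001276² × 217²) = 0.2769; v_R² = 1.628e-06.
t = (0.2769 − 0.001163)/1.628e-06 = 169000 days.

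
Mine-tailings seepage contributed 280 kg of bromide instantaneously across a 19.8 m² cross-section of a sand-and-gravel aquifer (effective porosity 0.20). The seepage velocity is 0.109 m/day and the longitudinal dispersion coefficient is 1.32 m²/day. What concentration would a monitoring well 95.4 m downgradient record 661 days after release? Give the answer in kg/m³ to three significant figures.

0.578 kg/m³

For an instantaneous plane source, C(x,t) = M/(n_e·A·√(4πDt)) · exp(−(x−vt)²/(4Dt)), with n_e·A the pore (flow) area.
Plume center vt = 0.109 × 661 = 72.049 m, so the well at 95.4 m is 23.351 m downgradient of the peak.
√(4πDt) = 104.7 m, giving peak height M/(n_e·A·√(4πDt)) = 280/(0.20 × 19.8 × 104.7) = 0.6753 kg/m³.
(x−vt)²/(4Dt) = (23.351)²/(4 × 1.32 × 661) = 0.1562; exp(−0.1562) = 0.8554.
C = 0.6753 × 0.8554 = 0.578 kg/m³.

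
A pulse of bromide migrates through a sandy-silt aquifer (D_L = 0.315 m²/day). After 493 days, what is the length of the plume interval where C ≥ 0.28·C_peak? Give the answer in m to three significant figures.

56.2 m

The plume is Gaussian with σ = √(2Dt) = √(2 × 0.315 × 493) = 17.62 m.
C/C_peak = exp(−Δx²/(2σ²)) = 0.28 ⇒ Δx = σ·√(−2 ln 0.28) = 17.62 × 1.596 = 28.12 m.
Width = 2Δx = 56.2 m.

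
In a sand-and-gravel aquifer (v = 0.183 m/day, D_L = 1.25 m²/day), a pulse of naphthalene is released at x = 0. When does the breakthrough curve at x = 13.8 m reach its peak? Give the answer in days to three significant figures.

For the 1D instantaneous-source solution, setting ∂C/∂t = 0 at fixed x gives v²t² + 2Dt − x² = 0, so t = (√(D² + v²x²) − D)/v².
√(D² + v²x²) = √(1.25² + 0.183² × 13.8²) = 2.818; v² = 0.033489.
t = (2.818 − 1.25)/0.033489 = 46.8 days (vs. the pure-advection estimate x/v = 75.4 d).

46.8 days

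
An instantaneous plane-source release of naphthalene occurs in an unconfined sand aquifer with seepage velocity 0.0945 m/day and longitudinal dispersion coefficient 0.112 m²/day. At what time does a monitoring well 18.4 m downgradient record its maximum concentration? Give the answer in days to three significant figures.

For the 1D instantaneous-source solution, setting ∂C/∂t = 0 at fixed x gives v²t² + 2Dt − x² = 0, so t = (√(D² + v²x²) − D)/v².
√(D² + v²x²) = √(0.112² + 0.0945² × 18.4²) = 1.742; v² = 0.00893025.
t = (1.742 − 0.112)/0.00893025 = 183 days (vs. the pure-advection estimate x/v = 195 d).

183 days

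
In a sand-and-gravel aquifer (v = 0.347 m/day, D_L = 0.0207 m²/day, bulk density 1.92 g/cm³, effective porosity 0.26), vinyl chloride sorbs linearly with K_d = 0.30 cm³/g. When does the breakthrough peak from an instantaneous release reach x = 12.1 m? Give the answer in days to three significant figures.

Retardation factor R = 1 + ρ_b·K_d/n = 1 + 1.92 × 0.30/0.26 = 3.215.
Sorption retards both mechanisms: v_R = v/R = 0.1079 m/day, D_R = D/R = 0.006439 m²/day.
Peak time from v_R²t² + 2D_R t − x² = 0: t = (√(D_R² + v_R²x²) − D_R)/v_R².
√(D_R² + v_R²x²) = √(0.006439² + 0.1079² × 12.1²) = 1.306; v_R² = 0.01164.
t = (1.306 − 0.006439)/0.01164 = 112 days.

112 days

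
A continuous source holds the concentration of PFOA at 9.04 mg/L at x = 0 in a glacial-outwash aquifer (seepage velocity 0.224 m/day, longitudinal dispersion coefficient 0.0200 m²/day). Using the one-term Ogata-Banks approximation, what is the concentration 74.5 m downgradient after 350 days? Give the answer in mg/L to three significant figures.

7.70 mg/L

For a continuous step input, C/C₀ ≈ ½·erfc((x−vt)/(2√(Dt))).
vt = 0.224 × 350 = 78.4 m and 2√(Dt) = 2√(0.0200 × 350) = 5.292 m.
Argument (x−vt)/(2√(Dt)) = (74.5 − 78.4)/5.292 = -0.7370; ½·erfc(-0.7370) = 0.8514.
C = 9.04 × 0.8514 = 7.70 mg/L.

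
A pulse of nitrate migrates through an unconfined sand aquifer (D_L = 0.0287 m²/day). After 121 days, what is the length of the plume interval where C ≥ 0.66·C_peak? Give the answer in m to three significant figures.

The plume is Gaussian with σ = √(2Dt) = √(2 × 0.0287 × 121) = 2.635 m.
C/C_peak = exp(−Δx²/(2σ²)) = 0.66 ⇒ Δx = σ·√(−2 ln 0.66) = 2.635 × 0.9116 = 2.402 m.
Width = 2Δx = 4.80 m.

4.80 m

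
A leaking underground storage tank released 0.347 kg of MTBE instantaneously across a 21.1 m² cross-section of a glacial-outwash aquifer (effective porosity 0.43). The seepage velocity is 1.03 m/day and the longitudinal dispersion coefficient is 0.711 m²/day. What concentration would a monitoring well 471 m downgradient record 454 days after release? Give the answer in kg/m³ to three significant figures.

For an instantaneous plane source, C(x,t) = M/(n_e·A·√(4πDt)) · exp(−(x−vt)²/(4Dt)), with n_e·A the pore (flow) area.
Plume center vt = 1.03 × 454 = 467.62 m, so the well at 471 m is 3.38 m downgradient of the peak.
√(4πDt) = 63.69 m, giving peak height M/(n_e·A·√(4πDt)) = 0.347/(0.43 × 21.1 × 63.69) = 0.0006005 kg/m³.
(x−vt)²/(4Dt) = (3.38)²/(4 × 0.711 × 454) = 0.008848; exp(−0.008848) = 0.9912.
C = 0.0006005 × 0.9912 = 0.000595 kg/m³.

0.000595 kg/m³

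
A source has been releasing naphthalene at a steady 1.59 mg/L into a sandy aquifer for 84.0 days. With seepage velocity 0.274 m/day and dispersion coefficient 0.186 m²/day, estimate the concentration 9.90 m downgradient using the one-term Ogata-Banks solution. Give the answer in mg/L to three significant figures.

For a continuous step input, C/C₀ ≈ ½·erfc((x−vt)/(2√(Dt))).
vt = 0.274 × 84.0 = 23.016 m and 2√(Dt) = 2√(0.186 × 84.0) = 7.905 m.
Argument (x−vt)/(2√(Dt)) = (9.90 − 23.016)/7.905 = -1.659; ½·erfc(-1.659) = 0.9905.
C = 1.59 × 0.9905 = 1.57 mg/L.

1.57 mg/L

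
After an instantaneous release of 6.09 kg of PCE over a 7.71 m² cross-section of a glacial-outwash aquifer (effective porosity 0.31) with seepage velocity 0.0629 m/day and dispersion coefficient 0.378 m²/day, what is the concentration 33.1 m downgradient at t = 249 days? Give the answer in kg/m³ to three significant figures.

For an instantaneous plane source, C(x,t) = M/(n_e·A·√(4πDt)) · exp(−(x−vt)²/(4Dt)), with n_e·A the pore (flow) area.
Plume center vt = 0.0629 × 249 = 15.6621 m, so the well at 33.1 m is 17.4379 m downgradient of the peak.
√(4πDt) = 34.39 m, giving peak height M/(n_e·A·√(4πDt)) = 6.09/(0.31 × 7.71 × 34.39) = 0.07409 kg/m³.
(x−vt)²/(4Dt) = (17.4379)²/(4 × 0.378 × 249) = 0.8077; exp(−0.8077) = 0.4459.
C = 0.07409 × 0.4459 = 0.0330 kg/m³.

0.0330 kg/m³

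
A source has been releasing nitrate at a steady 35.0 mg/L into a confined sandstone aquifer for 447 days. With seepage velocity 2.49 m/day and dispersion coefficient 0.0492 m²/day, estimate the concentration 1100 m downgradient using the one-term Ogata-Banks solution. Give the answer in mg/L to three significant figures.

For a continuous step input, C/C₀ ≈ ½·erfc((x−vt)/(2√(Dt))).
vt = 2.49 × 447 = 1113.03 m and 2√(Dt) = 2√(0.0492 × 447) = 9.379 m.
Argument (x−vt)/(2√(Dt)) = (1100 − 1113.03)/9.379 = -1.389; ½·erfc(-1.389) = 0.9753.
C = 35.0 × 0.9753 = 34.1 mg/L.

34.1 mg/L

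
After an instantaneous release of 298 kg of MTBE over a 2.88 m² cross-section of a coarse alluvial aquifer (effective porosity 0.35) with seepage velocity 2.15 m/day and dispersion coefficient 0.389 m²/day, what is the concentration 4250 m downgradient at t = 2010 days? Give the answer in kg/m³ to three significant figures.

For an instantaneous plane source, C(x,t) = M/(n_e·A·√(4πDt)) · exp(−(x−vt)²/(4Dt)), with n_e·A the pore (flow) area.
Plume center vt = 2.15 × 2010 = 4321.5 m, so the well at 4250 m is 71.5 m upgradient of the peak.
√(4πDt) = 99.12 m, giving peak height M/(n_e·A·√(4πDt)) = 298/(0.35 × 2.88 × 99.12) = 2.983 kg/m³.
(x−vt)²/(4Dt) = (-71.5)²/(4 × 0.389 × 2010) = 1.635; exp(−1.635) = 0.1950.
C = 2.983 × 0.1950 = 0.582 kg/m³.

0.582 kg/m³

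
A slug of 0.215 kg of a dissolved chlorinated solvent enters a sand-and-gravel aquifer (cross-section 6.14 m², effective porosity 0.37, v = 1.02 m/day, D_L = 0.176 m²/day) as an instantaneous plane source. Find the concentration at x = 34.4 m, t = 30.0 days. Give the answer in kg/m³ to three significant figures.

For an instantaneous plane source, C(x,t) = M/(n_e·A·√(4πDt)) · exp(−(x−vt)²/(4Dt)), with n_e·A the pore (flow) area.
Plume center vt = 1.02 × 30.0 = 30.6 m, so the well at 34.4 m is 3.8 m downgradient of the peak.
√(4πDt) = 8.146 m, giving peak height M/(n_e·A·√(4πDt)) = 0.215/(0.37 × 6.14 × 8.146) = 0.01162 kg/m³.
(x−vt)²/(4Dt) = (3.8)²/(4 × 0.176 × 30.0) = 0.6837; exp(−0.6837) = 0.5047.
C = 0.01162 × 0.5047 = 0.00586 kg/m³.

0.00586 kg/m³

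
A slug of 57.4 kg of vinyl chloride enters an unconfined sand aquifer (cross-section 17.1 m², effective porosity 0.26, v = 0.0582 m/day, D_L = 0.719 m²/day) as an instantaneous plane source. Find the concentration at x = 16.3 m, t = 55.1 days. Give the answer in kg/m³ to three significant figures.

0.196 kg/m³

For an instantaneous plane source, C(x,t) = M/(n_e·A·√(4πDt)) · exp(−(x−vt)²/(4Dt)), with n_e·A the pore (flow) area.
Plume center vt = 0.0582 × 55.1 = 3.20682 m, so the well at 16.3 m is 13.09318 m downgradient of the peak.
√(4πDt) = 22.31 m, giving peak height M/(n_e·A·√(4πDt)) = 57.4/(0.26 × 17.1 × 22.31) = 0.5787 kg/m³.
(x−vt)²/(4Dt) = (13.09318)²/(4 × 0.719 × 55.1) = 1.082; exp(−1.082) = 0.3389.
C = 0.5787 × 0.3389 = 0.196 kg/m³.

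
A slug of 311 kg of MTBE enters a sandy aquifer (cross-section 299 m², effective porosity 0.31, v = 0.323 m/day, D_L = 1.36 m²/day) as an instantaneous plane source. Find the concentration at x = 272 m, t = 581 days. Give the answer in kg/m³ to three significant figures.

For an instantaneous plane source, C(x,t) = M/(n_e·A·√(4πDt)) · exp(−(x−vt)²/(4Dt)), with n_e·A the pore (flow) area.
Plume center vt = 0.323 × 581 = 187.663 m, so the well at 272 m is 84.337 m downgradient of the peak.
√(4πDt) = 99.65 m, giving peak height M/(n_e·A·√(4πDt)) = 311/(0.31 × 299 × 99.65) = 0.03367 kg/m³.
(x−vt)²/(4Dt) = (84.337)²/(4 × 1.36 × 581) = 2.250; exp(−2.250) = 0.1054.
C = 0.03367 × 0.1054 = 0.00355 kg/m³.

0.00355 kg/m³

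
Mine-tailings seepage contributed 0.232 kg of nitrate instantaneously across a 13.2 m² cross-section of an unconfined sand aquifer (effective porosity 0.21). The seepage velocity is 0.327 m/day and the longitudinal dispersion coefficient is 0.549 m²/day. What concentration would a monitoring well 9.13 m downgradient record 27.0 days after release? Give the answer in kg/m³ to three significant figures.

0.00612 kg/m³

For an instantaneous plane source, C(x,t) = M/(n_e·A·√(4πDt)) · exp(−(x−vt)²/(4Dt)), with n_e·A the pore (flow) area.
Plume center vt = 0.327 × 27.0 = 8.829 m, so the well at 9.13 m is 0.301 m downgradient of the peak.
√(4πDt) = 13.65 m, giving peak height M/(n_e·A·√(4πDt)) = 0.232/(0.21 × 13.2 × 13.65) = 0.006131 kg/m³.
(x−vt)²/(4Dt) = (0.301)²/(4 × 0.549 × 27.0) = 0.001528; exp(−0.001528) = 0.9985.
C = 0.006131 × 0.9985 = 0.00612 kg/m³.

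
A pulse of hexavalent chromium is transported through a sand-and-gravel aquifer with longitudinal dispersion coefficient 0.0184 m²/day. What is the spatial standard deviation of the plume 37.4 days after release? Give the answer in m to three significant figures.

Dispersive spreading gives a Gaussian with σ² = 2Dt; advection only shifts the center.
σ = √(2 × 0.0184 × 37.4) = 1.17 m.

1.17 m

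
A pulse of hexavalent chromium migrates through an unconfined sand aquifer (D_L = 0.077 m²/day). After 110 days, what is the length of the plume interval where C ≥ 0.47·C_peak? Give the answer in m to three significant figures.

10.1 m

The plume is Gaussian with σ = √(2Dt) = √(2 × 0.077 × 110) = 4.116 m.
C/C_peak = exp(−Δx²/(2σ²)) = 0.47 ⇒ Δx = σ·√(−2 ln 0.47) = 4.116 × 1.229 = 5.059 m.
Width = 2Δx = 10.1 m.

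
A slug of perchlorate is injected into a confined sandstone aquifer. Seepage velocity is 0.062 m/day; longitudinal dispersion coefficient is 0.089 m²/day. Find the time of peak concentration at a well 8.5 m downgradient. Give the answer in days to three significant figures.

116 days

For the 1D instantaneous-source solution, setting ∂C/∂t = 0 at fixed x gives v²t² + 2Dt − x² = 0, so t = (√(D² + v²x²) − D)/v².
√(D² + v²x²) = √(0.089² + 0.062² × 8.5²) = 0.5345; v² = 0.003844.
t = (0.5345 − 0.089)/0.003844 = 116 days (vs. the pure-advection estimate x/v = 137 d).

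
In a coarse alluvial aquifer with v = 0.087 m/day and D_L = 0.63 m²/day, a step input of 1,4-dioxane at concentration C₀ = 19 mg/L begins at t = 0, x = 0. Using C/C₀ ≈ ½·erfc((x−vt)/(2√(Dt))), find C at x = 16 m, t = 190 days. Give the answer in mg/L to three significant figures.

9.76 mg/L

For a continuous step input, C/C₀ ≈ ½·erfc((x−vt)/(2√(Dt))).
vt = 0.087 × 190 = 16.53 m and 2√(Dt) = 2√(0.63 × 190) = 21.88 m.
Argument (x−vt)/(2√(Dt)) = (16 − 16.53)/21.88 = -0.02422; ½·erfc(-0.02422) = 0.5137.
C = 19 × 0.5137 = 9.76 mg/L.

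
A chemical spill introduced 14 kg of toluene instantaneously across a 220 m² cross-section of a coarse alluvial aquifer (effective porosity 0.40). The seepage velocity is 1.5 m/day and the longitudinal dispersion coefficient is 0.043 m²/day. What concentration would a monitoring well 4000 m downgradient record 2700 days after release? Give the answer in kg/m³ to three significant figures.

1.91e-05 kg/m³

For an instantaneous plane source, C(x,t) = M/(n_e·A·√(4πDt)) · exp(−(x−vt)²/(4Dt)), with n_e·A the pore (flow) area.
Plume center vt = 1.5 × 2700 = 4050 m, so the well at 4000 m is 50 m upgradient of the peak.
√(4πDt) = 38.20 m, giving peak height M/(n_e·A·√(4πDt)) = 14/(0.40 × 220 × 38.20) = 0.004165 kg/m³.
(x−vt)²/(4Dt) = (-50)²/(4 × 0.043 × 2700) = 5.383; exp(−5.383) = 0.004594.
C = 0.004165 × 0.004594 = 1.91e-05 kg/m³.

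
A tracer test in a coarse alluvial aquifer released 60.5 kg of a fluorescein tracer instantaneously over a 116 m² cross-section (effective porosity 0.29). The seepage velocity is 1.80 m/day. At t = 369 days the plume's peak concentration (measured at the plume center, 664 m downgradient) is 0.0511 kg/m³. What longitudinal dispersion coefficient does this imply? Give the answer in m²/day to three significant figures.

At the plume center C_max = M/(n_e·A·√(4πDt)), so D = M²/(4πt·(n_e·A·C_max)²).
n_e·A·C_max = 0.29 × 116 × 0.0511 = 1.719 kg/m.
D = 60.5²/(4π × 369 × 1.719²) = 0.267 m²/day.

0.267 m²/day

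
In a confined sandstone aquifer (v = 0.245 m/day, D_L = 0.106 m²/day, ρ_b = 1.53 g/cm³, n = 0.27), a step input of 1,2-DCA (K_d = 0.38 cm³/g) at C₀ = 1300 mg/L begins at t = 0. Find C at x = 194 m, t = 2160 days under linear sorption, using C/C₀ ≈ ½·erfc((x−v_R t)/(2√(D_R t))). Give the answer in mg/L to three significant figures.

19.4 mg/L

Retardation factor R = 1 + ρ_b·K_d/n = 1 + 1.53 × 0.38/0.27 = 3.153.
Sorption retards both mechanisms: v_R = v/R = 0.07770 m/day, D_R = D/R = 0.03362 m²/day.
v_R·t = 0.07770 × 2160 = 167.832 m; 2√(D_R t) = 17.04 m; argument = (194 − 167.832)/17.04 = 1.536.
C = C₀ × ½·erfc(1.536) = 1300 × 0.01492 = 19.4 mg/L.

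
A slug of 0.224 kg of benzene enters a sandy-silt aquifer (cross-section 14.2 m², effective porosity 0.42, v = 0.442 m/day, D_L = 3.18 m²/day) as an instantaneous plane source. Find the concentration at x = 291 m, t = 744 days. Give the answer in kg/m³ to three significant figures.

0.000187 kg/m³

For an instantaneous plane source, C(x,t) = M/(n_e·A·√(4πDt)) · exp(−(x−vt)²/(4Dt)), with n_e·A the pore (flow) area.
Plume center vt = 0.442 × 744 = 328.848 m, so the well at 291 m is 37.848 m upgradient of the peak.
√(4πDt) = 172.4 m, giving peak height M/(n_e·A·√(4πDt)) = 0.224/(0.42 × 14.2 × 172.4) = 0.0002179 kg/m³.
(x−vt)²/(4Dt) = (-37.848)²/(4 × 3.18 × 744) = 0.1514; exp(−0.1514) = 0.8595.
C = 0.0002179 × 0.8595 = 0.000187 kg/m³.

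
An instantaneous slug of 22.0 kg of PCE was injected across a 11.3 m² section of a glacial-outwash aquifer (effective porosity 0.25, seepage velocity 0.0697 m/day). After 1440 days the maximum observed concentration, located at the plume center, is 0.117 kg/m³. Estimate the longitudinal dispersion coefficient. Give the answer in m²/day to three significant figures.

0.245 m²/day

At the plume center C_max = M/(n_e·A·√(4πDt)), so D = M²/(4πt·(n_e·A·C_max)²).
n_e·A·C_max = 0.25 × 11.3 × 0.117 = 0.3305 kg/m.
D = 22.0²/(4π × 1440 × 0.3305²) = 0.245 m²/day.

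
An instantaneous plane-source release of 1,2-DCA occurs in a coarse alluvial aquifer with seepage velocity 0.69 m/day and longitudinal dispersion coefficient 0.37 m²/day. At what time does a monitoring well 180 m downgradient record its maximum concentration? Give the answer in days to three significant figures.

260 days

For the 1D instantaneous-source solution, setting ∂C/∂t = 0 at fixed x gives v²t² + 2Dt − x² = 0, so t = (√(D² + v²x²) − D)/v².
√(D² + v²x²) = √(0.37² + 0.69² × 180²) = 124.2; v² = 0.4761.
t = (124.2 − 0.37)/0.4761 = 260 days (vs. the pure-advection estimate x/v = 261 d).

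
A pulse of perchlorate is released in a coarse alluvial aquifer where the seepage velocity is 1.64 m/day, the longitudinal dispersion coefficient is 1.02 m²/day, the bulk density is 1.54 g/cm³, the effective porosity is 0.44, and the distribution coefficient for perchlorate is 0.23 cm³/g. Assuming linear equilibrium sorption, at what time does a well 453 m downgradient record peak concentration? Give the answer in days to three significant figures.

Retardation factor R = 1 + ρ_b·K_d/n = 1 + 1.54 × 0.23/0.44 = 1.805.
Sorption retards both mechanisms: v_R = v/R = 0.9086 m/day, D_R = D/R = 0.5651 m²/day.
Peak time from v_R²t² + 2D_R t − x² = 0: t = (√(D_R² + v_R²x²) − D_R)/v_R².
√(D_R² + v_R²x²) = √(0.5651² + 0.9086² × 453²) = 411.6; v_R² = 0.8256.
t = (411.6 − 0.5651)/0.8256 = 498 days.

498 days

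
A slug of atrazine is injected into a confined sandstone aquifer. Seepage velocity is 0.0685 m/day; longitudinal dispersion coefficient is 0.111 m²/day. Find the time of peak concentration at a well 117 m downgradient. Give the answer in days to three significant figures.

For the 1D instantaneous-source solution, setting ∂C/∂t = 0 at fixed x gives v²t² + 2Dt − x² = 0, so t = (√(D² + v²x²) − D)/v².
√(D² + v²x²) = √(0.111² + 0.0685² × 117²) = 8.015; v² = 0.00469225.
t = (8.015 − 0.111)/0.00469225 = 1680 days (vs. the pure-advection estimate x/v = 1710 d).

1680 days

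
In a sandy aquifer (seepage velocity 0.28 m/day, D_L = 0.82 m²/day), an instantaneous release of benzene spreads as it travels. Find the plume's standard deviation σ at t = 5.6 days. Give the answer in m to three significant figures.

Dispersive spreading gives a Gaussian with σ² = 2Dt; advection only shifts the center.
σ = √(2 × 0.82 × 5.6) = 3.03 m.

3.03 m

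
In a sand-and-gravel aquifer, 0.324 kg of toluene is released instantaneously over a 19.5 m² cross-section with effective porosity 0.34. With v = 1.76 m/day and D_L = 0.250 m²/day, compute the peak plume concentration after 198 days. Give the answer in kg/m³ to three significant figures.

0.00196 kg/m³

The peak of an instantaneous 1D plume sits at x = vt; there the Gaussian factor is 1 and C_max = M/(n_e·A·√(4πDt)), where n_e·A is the pore area the mass is dissolved in.
√(4πDt) = √(4π × 0.250 × 198) = 24.94 m, so C_max = 0.324/(0.34 × 19.5 × 24.94) = 0.00196 kg/m³.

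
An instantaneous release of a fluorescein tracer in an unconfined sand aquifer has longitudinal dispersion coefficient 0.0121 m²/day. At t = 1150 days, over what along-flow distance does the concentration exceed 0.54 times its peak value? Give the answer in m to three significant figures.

The plume is Gaussian with σ = √(2Dt) = √(2 × 0.0121 × 1150) = 5.275 m.
C/C_peak = exp(−Δx²/(2σ²)) = 0.54 ⇒ Δx = σ·√(−2 ln 0.54) = 5.275 × 1.110 = 5.855 m.
Width = 2Δx = 11.7 m.

11.7 m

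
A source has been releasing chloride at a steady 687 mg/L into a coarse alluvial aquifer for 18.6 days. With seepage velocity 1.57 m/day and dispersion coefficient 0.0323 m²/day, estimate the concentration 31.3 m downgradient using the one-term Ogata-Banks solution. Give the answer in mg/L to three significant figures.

For a continuous step input, C/C₀ ≈ ½·erfc((x−vt)/(2√(Dt))).
vt = 1.57 × 18.6 = 29.202 m and 2√(Dt) = 2√(0.0323 × 18.6) = 1.550 m.
Argument (x−vt)/(2√(Dt)) = (31.3 − 29.202)/1.550 = 1.354; ½·erfc(1.354) = 0.02776.
C = 687 × 0.02776 = 19.1 mg/L.

19.1 mg/L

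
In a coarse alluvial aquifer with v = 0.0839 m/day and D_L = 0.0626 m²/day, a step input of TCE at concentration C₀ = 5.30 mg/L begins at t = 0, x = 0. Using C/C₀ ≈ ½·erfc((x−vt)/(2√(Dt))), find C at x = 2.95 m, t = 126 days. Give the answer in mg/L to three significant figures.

5.15 mg/L

For a continuous step input, C/C₀ ≈ ½·erfc((x−vt)/(2√(Dt))).
vt = 0.0839 × 126 = 10.5714 m and 2√(Dt) = 2√(0.0626 × 126) = 5.617 m.
Argument (x−vt)/(2√(Dt)) = (2.95 − 10.5714)/5.617 = -1.357; ½·erfc(-1.357) = 0.9725.
C = 5.30 × 0.9725 = 5.15 mg/L.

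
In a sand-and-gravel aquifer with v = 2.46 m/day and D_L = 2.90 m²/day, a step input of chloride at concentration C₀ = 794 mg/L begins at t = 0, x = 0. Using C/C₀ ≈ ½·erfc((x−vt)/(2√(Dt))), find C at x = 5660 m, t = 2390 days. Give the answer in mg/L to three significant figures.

For a continuous step input, C/C₀ ≈ ½·erfc((x−vt)/(2√(Dt))).
vt = 2.46 × 2390 = 5879.4 m and 2√(Dt) = 2√(2.90 × 2390) = 166.5 m.
Argument (x−vt)/(2√(Dt)) = (5660 − 5879.4)/166.5 = -1.318; ½·erfc(-1.318) = 0.9688.
C = 794 × 0.9688 = 769 mg/L.

769 mg/L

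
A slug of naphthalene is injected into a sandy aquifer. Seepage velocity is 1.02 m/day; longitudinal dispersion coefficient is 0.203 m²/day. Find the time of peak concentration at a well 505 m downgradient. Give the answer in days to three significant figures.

495 days

For the 1D instantaneous-source solution, setting ∂C/∂t = 0 at fixed x gives v²t² + 2Dt − x² = 0, so t = (√(D² + v²x²) − D)/v².
√(D² + v²x²) = √(0.203² + 1.02² × 505²) = 515.1; v² = 1.0404.
t = (515.1 − 0.203)/1.0404 = 495 days (vs. the pure-advection estimate x/v = 495 d).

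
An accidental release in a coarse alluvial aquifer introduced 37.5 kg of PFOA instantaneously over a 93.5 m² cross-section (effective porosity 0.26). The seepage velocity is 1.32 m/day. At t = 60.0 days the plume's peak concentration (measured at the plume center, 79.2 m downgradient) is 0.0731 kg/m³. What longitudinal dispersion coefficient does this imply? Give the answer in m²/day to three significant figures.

0.591 m²/day

At the plume center C_max = M/(n_e·A·√(4πDt)), so D = M²/(4πt·(n_e·A·C_max)²).
n_e·A·C_max = 0.26 × 93.5 × 0.0731 = 1.777 kg/m.
D = 37.5²/(4π × 60.0 × 1.777²) = 0.591 m²/day.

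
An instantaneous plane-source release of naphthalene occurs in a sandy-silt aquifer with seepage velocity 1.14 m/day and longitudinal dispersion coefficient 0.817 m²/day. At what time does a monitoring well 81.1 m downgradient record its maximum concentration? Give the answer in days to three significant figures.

70.5 days

For the 1D instantaneous-source solution, setting ∂C/∂t = 0 at fixed x gives v²t² + 2Dt − x² = 0, so t = (√(D² + v²x²) − D)/v².
√(D² + v²x²) = √(0.817² + 1.14² × 81.1²) = 92.46; v² = 1.2996.
t = (92.46 − 0.817)/1.2996 = 70.5 days (vs. the pure-advection estimate x/v = 71.1 d).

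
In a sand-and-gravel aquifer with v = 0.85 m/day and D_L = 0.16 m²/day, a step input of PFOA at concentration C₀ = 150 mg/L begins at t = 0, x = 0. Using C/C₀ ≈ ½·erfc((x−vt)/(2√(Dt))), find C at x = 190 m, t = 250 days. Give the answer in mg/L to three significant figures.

149 mg/L

For a continuous step input, C/C₀ ≈ ½·erfc((x−vt)/(2√(Dt))).
vt = 0.85 × 250 = 212.5 m and 2√(Dt) = 2√(0.16 × 250) = 12.65 m.
Argument (x−vt)/(2√(Dt)) = (190 − 212.5)/12.65 = -1.779; ½·erfc(-1.779) = 0.9941.
C = 150 × 0.9941 = 149 mg/L.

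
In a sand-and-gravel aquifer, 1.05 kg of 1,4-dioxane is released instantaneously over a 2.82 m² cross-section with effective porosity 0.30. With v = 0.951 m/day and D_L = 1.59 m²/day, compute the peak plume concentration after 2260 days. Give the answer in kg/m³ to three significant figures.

0.00584 kg/m³

The peak of an instantaneous 1D plume sits at x = vt; there the Gaussian factor is 1 and C_max = M/(n_e·A·√(4πDt)), where n_e·A is the pore area the mass is dissolved in.
√(4πDt) = √(4π × 1.59 × 2260) = 212.5 m, so C_max = 1.05/(0.30 × 2.82 × 212.5) = 0.00584 kg/m³.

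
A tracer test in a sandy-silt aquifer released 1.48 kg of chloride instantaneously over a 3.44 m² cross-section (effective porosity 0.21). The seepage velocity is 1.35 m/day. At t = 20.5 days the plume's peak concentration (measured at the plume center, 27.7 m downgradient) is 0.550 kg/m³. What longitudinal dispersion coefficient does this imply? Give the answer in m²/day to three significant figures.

0.0539 m²/day

At the plume center C_max = M/(n_e·A·√(4πDt)), so D = M²/(4πt·(n_e·A·C_max)²).
n_e·A·C_max = 0.21 × 3.44 × 0.550 = 0.3973 kg/m.
D = 1.48²/(4π × 20.5 × 0.3973²) = 0.0539 m²/day.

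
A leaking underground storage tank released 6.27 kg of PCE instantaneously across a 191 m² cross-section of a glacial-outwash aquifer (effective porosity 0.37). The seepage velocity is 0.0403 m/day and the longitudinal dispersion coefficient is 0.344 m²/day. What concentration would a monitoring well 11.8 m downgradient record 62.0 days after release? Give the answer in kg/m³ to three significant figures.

0.00197 kg/m³

For an instantaneous plane source, C(x,t) = M/(n_e·A·√(4πDt)) · exp(−(x−vt)²/(4Dt)), with n_e·A the pore (flow) area.
Plume center vt = 0.0403 × 62.0 = 2.4986 m, so the well at 11.8 m is 9.3014 m downgradient of the peak.
√(4πDt) = 16.37 m, giving peak height M/(n_e·A·√(4πDt)) = 6.27/(0.37 × 191 × 16.37) = 0.005420 kg/m³.
(x−vt)²/(4Dt) = (9.3014)²/(4 × 0.344 × 62.0) = 1.014; exp(−1.014) = 0.3628.
C = 0.005420 × 0.3628 = 0.00197 kg/m³.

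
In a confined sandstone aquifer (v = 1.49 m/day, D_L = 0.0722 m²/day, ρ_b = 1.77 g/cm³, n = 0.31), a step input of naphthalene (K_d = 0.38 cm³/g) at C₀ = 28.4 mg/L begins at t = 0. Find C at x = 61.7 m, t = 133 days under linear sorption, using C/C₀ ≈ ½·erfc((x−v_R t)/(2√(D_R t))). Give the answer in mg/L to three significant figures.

Retardation factor R = 1 + ρ_b·K_d/n = 1 + 1.77 × 0.38/0.31 = 3.170.
Sorption retards both mechanisms: v_R = v/R = 0.4700 m/day, D_R = D/R = 0.02278 m²/day.
v_R·t = 0.4700 × 133 = 62.51 m; 2√(D_R t) = 3.481 m; argument = (61.7 − 62.51)/3.481 = -0.2327.
C = C₀ × ½·erfc(-0.2327) = 28.4 × 0.6290 = 17.9 mg/L.

17.9 mg/L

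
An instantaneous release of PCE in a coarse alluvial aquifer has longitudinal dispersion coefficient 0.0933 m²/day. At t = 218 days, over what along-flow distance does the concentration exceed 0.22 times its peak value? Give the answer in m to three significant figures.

The plume is Gaussian with σ = √(2Dt) = √(2 × 0.0933 × 218) = 6.378 m.
C/C_peak = exp(−Δx²/(2σ²)) = 0.22 ⇒ Δx = σ·√(−2 ln 0.22) = 6.378 × 1.740 = 11.10 m.
Width = 2Δx = 22.2 m.

22.2 m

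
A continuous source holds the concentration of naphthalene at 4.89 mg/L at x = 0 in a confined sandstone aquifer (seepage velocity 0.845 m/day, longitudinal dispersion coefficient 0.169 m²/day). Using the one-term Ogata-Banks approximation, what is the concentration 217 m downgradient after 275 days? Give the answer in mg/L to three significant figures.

4.62 mg/L

For a continuous step input, C/C₀ ≈ ½·erfc((x−vt)/(2√(Dt))).
vt = 0.845 × 275 = 232.375 m and 2√(Dt) = 2√(0.169 × 275) = 13.63 m.
Argument (x−vt)/(2√(Dt)) = (217 − 232.375)/13.63 = -1.128; ½·erfc(-1.128) = 0.9447.
C = 4.89 × 0.9447 = 4.62 mg/L.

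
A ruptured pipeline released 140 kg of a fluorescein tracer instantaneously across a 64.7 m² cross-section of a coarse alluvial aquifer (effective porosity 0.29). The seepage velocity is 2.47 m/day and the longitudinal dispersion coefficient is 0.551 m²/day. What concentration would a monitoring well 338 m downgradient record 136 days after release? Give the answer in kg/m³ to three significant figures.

For an instantaneous plane source, C(x,t) = M/(n_e·A·√(4πDt)) · exp(−(x−vt)²/(4Dt)), with n_e·A the pore (flow) area.
Plume center vt = 2.47 × 136 = 335.92 m, so the well at 338 m is 2.08 m downgradient of the peak.
√(4πDt) = 30.69 m, giving peak height M/(n_e·A·√(4πDt)) = 140/(0.29 × 64.7 × 30.69) = 0.2431 kg/m³.
(x−vt)²/(4Dt) = (2.08)²/(4 × 0.551 × 136) = 0.01443; exp(−0.01443) = 0.9857.
C = 0.2431 × 0.9857 = 0.240 kg/m³.

0.240 kg/m³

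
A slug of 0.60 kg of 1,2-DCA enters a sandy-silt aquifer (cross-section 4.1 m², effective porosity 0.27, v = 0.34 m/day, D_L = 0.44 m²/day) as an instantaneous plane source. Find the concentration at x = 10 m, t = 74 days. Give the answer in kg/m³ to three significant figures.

0.00459 kg/m³

For an instantaneous plane source, C(x,t) = M/(n_e·A·√(4πDt)) · exp(−(x−vt)²/(4Dt)), with n_e·A the pore (flow) area.
Plume center vt = 0.34 × 74 = 25.16 m, so the well at 10 m is 15.16 m upgradient of the peak.
√(4πDt) = 20.23 m, giving peak height M/(n_e·A·√(4πDt)) = 0.60/(0.27 × 4.1 × 20.23) = 0.02679 kg/m³.
(x−vt)²/(4Dt) = (-15.16)²/(4 × 0.44 × 74) = 1.765; exp(−1.765) = 0.1712.
C = 0.02679 × 0.1712 = 0.00459 kg/m³.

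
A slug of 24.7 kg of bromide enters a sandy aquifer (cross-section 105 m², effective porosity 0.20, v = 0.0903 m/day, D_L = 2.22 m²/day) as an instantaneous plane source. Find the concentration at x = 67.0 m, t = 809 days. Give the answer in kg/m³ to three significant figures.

For an instantaneous plane source, C(x,t) = M/(n_e·A·√(4πDt)) · exp(−(x−vt)²/(4Dt)), with n_e·A the pore (flow) area.
Plume center vt = 0.0903 × 809 = 73.0527 m, so the well at 67.0 m is 6.0527 m upgradient of the peak.
√(4πDt) = 150.2 m, giving peak height M/(n_e·A·√(4πDt)) = 24.7/(0.20 × 105 × 150.2) = 0.007831 kg/m³.
(x−vt)²/(4Dt) = (-6.0527)²/(4 × 2.22 × 809) = 0.005100; exp(−0.005100) = 0.9949.
C = 0.007831 × 0.9949 = 0.00779 kg/m³.

0.00779 kg/m³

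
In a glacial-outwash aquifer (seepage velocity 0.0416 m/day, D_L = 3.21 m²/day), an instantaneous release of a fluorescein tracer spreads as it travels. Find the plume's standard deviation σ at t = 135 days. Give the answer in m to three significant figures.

Dispersive spreading gives a Gaussian with σ² = 2Dt; advection only shifts the center.
σ = √(2 × 3.21 × 135) = 29.4 m.

29.4 m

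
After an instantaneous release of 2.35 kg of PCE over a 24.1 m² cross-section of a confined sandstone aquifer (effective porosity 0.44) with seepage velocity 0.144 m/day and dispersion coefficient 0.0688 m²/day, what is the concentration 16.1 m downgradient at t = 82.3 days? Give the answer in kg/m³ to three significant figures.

For an instantaneous plane source, C(x,t) = M/(n_e·A·√(4πDt)) · exp(−(x−vt)²/(4Dt)), with n_e·A the pore (flow) area.
Plume center vt = 0.144 × 82.3 = 11.8512 m, so the well at 16.1 m is 4.2488 m downgradient of the peak.
√(4πDt) = 8.435 m, giving peak height M/(n_e·A·√(4πDt)) = 2.35/(0.44 × 24.1 × 8.435) = 0.02627 kg/m³.
(x−vt)²/(4Dt) = (4.2488)²/(4 × 0.0688 × 82.3) = 0.7970; exp(−0.7970) = 0.4507.
C = 0.02627 × 0.4507 = 0.0118 kg/m³.

0.0118 kg/m³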